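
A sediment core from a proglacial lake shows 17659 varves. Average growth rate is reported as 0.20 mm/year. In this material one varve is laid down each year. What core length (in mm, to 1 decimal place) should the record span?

3531.8 mm

The record spans 17659 years at 0.20 mm per year.
17659 years at 0.20 mm/year gives 0.20 × 17659 = 3531.8 mm.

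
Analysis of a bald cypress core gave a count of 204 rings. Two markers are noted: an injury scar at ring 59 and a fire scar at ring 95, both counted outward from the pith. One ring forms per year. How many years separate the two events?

95 − 59 = 36 rings lie between the two events.
That is 36 years at one ring per year.

36 years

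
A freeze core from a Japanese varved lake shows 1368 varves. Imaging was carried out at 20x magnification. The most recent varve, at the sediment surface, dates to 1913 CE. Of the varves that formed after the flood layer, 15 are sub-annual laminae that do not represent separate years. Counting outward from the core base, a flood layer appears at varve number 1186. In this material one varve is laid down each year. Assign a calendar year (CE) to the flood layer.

1746 CE

1368 − 1186 = 182 varves lie beyond the flood layer toward the sediment surface.
Excluding 15 false varves: 182 − 15 = 167.
Counting back 167 years from 1913 CE places the flood layer in 1913 − 167 = 1746 CE.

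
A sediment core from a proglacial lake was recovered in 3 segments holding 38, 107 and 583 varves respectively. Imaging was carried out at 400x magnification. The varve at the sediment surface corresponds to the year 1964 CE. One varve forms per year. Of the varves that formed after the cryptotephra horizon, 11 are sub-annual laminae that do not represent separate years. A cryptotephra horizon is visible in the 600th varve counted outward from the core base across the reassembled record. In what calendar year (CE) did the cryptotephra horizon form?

1847 CE

Total varves = 38 + 107 + 583 = 728.
Between varve 600 and the sediment surface there are 728 − 600 = 128 varves.
128 − 11 false = 117 true varves after the cryptotephra horizon.
1964 − 117 = 1847 CE.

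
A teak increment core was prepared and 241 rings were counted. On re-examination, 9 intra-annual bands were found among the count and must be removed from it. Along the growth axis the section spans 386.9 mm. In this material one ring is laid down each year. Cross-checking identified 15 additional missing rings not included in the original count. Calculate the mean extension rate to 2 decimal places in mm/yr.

Adjusted count: 241 − 9 + 15 = 247 rings.
Extension rate ≈ 386.9 / 247 = 1.57 mm/yr.

1.57 mm/yr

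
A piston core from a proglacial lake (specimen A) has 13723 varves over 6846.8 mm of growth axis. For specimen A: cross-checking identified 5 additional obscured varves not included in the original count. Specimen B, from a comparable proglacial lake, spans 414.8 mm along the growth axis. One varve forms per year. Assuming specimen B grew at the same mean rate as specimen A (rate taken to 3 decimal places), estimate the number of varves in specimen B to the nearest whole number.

831 varves

Specimen A: after corrections the count is 13723 + 5 = 13728 varves.
A: 6846.8 mm over 13728 years gives 6846.8 / 13728 ≈ 0.499 mm/year.
Specimen B: 414.8 mm / 0.499 mm per year = 831.26 years ≈ 831 varves.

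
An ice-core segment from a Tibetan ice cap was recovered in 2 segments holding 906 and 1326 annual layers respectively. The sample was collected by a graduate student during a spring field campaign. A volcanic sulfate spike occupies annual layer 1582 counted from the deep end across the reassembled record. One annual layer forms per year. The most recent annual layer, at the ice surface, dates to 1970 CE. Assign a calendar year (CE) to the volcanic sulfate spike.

1320 CE

Total annual layers = 906 + 1326 = 2232.
Between annual layer 1582 and the ice surface there are 2232 − 1582 = 650 annual layers.
The annual layer at the ice surface is 1970 CE, so the volcanic sulfate spike dates to 1970 − 650 = 1320 CE.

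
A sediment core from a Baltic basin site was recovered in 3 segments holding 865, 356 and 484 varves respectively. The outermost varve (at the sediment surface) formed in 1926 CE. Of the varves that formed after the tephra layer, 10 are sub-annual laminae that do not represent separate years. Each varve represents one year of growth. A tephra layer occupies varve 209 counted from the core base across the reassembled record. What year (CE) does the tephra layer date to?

Total varves = 865 + 356 + 484 = 1705.
The tephra layer sits at varve 209 from the core base, so 1705 − 209 = 1496 varves formed after it.
1496 − 10 false = 1486 true varves after the tephra layer.
1926 − 1486 = 440 CE.

440 CE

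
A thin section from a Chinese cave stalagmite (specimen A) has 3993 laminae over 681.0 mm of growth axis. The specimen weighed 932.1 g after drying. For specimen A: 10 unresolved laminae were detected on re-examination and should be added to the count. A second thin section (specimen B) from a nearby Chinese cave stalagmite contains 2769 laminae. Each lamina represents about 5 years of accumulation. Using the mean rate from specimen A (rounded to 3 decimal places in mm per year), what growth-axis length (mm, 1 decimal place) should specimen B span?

Specimen A: true lamina count = 3993 + 10 = 4003.
Specimen A: at 5 years per lamina, 4003 × 5 = 20015 years.
A: 681.0 mm over 20015 years gives 681.0 / 20015 ≈ 0.034 mm per year.
Specimen B: 2769 laminae at 5 years each span 2769 × 5 = 13845 years. Length of B = 0.034 × 13845 = 470.7 mm.

470.7 mm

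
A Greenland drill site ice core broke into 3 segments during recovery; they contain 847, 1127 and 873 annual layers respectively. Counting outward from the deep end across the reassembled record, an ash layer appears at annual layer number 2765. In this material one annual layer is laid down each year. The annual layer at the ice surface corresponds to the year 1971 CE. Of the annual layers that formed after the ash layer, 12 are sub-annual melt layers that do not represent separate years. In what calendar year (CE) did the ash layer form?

1901 CE

Total annual layers = 847 + 1127 + 873 = 2847.
The ash layer sits at annual layer 2765 from the deep end, so 2847 − 2765 = 82 annual layers formed after it.
82 − 12 false = 70 true annual layers after the ash layer.
Counting back 70 years from 1971 CE places the ash layer in 1971 − 70 = 1901 CE.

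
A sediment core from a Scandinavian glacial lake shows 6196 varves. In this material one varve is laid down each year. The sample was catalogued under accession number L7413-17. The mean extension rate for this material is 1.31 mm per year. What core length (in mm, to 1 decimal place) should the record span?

8116.8 mm

The record spans 6196 years at 1.31 mm per year.
6196 years at 1.31 mm/year gives 1.31 × 6196 = 8116.8 mm.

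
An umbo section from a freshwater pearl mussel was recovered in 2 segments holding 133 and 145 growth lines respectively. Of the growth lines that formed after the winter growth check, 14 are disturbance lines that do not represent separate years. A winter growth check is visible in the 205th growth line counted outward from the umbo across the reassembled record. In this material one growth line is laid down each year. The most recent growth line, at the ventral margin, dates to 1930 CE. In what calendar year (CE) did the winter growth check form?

Total growth lines = 133 + 145 = 278.
278 − 205 = 73 growth lines lie beyond the winter growth check toward the ventral margin.
Excluding 14 false growth lines: 73 − 14 = 59.
The growth line at the ventral margin is 1930 CE, so the winter growth check dates to 1930 − 59 = 1871 CE.

1871 CE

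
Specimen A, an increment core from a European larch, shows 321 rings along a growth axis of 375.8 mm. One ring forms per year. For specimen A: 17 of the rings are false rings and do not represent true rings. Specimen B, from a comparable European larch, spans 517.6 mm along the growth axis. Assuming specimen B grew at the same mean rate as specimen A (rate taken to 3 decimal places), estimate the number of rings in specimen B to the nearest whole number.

419 rings

Specimen A: true ring count = 321 − 17 = 304.
A: Mean rate = 375.8 mm / 304 years ≈ 1.236 mm/year.
B spans 517.6 / 1.236 = 418.77 years ≈ 419 rings.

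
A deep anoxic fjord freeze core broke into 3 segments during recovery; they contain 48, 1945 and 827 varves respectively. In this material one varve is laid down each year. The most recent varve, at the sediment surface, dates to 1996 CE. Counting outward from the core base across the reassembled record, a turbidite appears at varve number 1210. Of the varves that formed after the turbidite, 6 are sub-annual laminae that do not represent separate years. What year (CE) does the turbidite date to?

392 CE

Total varves = 48 + 1945 + 827 = 2820.
The turbidite sits at varve 1210 from the core base, so 2820 − 1210 = 1610 varves formed after it.
Excluding 6 false varves: 1610 − 6 = 1604.
1996 − 1604 = 392 CE.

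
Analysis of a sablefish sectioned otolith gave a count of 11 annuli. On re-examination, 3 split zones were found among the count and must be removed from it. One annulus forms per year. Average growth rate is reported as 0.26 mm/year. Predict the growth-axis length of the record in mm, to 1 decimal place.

Adjusted count: 11 − 3 = 8 annuli.
Predicted length = 0.26 mm/year × 8 years = 2.1 mm.

2.1 mm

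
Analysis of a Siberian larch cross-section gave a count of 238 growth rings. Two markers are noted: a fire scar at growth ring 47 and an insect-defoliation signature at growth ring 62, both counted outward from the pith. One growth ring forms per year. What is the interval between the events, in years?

15 years

62 − 47 = 15 growth rings lie between the two events.
That is 15 years at one growth ring per year.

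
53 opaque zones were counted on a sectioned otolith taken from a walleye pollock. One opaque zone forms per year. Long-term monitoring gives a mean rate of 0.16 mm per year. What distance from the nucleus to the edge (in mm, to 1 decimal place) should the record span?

8.5 mm

The record spans 53 years at 0.16 mm per year.
53 years at 0.16 mm/year gives 0.16 × 53 = 8.5 mm.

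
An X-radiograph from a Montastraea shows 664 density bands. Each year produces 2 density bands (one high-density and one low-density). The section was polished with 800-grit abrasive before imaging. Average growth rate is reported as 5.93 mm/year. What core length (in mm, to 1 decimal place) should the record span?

664 density bands at 2 per year is 664 / 2 = 332 years.
Length ≈ 5.93 × 332 = 1968.8 mm.

1968.8 mm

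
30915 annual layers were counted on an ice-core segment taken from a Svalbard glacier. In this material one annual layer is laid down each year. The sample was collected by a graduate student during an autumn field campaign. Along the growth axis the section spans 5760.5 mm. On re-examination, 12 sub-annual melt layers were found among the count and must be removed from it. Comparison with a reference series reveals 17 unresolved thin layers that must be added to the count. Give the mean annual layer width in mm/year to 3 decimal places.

After corrections the count is 30915 − 12 + 17 = 30920 annual layers.
Extension rate ≈ 5760.5 / 30920 = 0.186 mm/year.

0.186 mm/year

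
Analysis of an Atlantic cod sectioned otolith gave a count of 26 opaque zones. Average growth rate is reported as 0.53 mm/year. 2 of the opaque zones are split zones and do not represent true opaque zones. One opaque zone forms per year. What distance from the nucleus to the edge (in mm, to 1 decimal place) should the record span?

Adjusted count: 26 − 2 = 24 opaque zones.
Predicted length = 0.53 mm/year × 24 years = 12.7 mm.

12.7 mm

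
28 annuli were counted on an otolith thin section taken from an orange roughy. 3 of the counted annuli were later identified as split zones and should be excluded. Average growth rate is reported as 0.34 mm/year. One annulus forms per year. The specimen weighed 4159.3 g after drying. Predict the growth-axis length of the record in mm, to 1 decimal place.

Correcting the raw count gives 28 − 3 = 25 true annuli.
Length ≈ 0.34 × 25 = 8.5 mm.

8.5 mm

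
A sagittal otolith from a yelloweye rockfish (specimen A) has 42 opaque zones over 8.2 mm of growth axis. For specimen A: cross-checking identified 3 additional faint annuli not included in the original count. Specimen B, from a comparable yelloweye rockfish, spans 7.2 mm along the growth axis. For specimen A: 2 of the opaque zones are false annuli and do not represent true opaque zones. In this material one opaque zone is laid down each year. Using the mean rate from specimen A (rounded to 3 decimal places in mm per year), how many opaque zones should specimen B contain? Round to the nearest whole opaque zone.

Specimen A: correcting the raw count gives 42 − 2 + 3 = 43 true opaque zones.
A: Mean rate = 8.2 mm / 43 years ≈ 0.191 mm/year.
Specimen B: 7.2 mm / 0.191 mm per year = 37.70 years ≈ 38 opaque zones.

38 opaque zones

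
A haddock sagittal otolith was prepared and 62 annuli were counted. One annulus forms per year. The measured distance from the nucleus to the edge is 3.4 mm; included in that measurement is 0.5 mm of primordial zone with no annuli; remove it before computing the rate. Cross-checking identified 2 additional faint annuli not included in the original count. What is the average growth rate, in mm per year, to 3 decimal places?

Correcting the raw count gives 62 + 2 = 64 true annuli.
The growth record spans 3.4 − 0.5 = 2.9 mm.
Mean rate = 2.9 mm / 64 years ≈ 0.045 mm per year.

0.045 mm per year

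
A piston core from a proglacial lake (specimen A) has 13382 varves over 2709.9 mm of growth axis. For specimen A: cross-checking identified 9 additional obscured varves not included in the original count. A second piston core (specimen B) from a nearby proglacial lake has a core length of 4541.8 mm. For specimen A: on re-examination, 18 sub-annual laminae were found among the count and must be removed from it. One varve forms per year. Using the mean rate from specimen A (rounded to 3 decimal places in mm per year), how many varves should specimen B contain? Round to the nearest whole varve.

Specimen A: true varve count = 13382 − 18 + 9 = 13373.
A: 2709.9 mm over 13373 years gives 2709.9 / 13373 ≈ 0.203 mm/year.
B spans 4541.8 / 0.203 = 22373.40 years ≈ 22373 varves.

22373 varves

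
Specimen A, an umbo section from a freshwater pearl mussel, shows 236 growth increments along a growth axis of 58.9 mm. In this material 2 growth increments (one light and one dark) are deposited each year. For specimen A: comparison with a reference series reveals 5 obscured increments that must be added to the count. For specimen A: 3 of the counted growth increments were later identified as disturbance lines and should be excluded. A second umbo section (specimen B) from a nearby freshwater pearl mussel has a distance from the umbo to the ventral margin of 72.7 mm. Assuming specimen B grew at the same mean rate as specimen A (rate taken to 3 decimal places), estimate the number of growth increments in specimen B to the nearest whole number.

294 growth increments

Specimen A: correcting the raw count gives 236 − 3 + 5 = 238 true growth increments.
Specimen A: dividing by 2 growth increments per year: 238 / 2 = 119 years.
A: Mean rate = 58.9 mm / 119 years ≈ 0.495 mm per year.
For B, 72.7 / 0.495 = 146.87 years; at 2 growth increments per year that is 146.87 × 2 ≈ 294 growth increments.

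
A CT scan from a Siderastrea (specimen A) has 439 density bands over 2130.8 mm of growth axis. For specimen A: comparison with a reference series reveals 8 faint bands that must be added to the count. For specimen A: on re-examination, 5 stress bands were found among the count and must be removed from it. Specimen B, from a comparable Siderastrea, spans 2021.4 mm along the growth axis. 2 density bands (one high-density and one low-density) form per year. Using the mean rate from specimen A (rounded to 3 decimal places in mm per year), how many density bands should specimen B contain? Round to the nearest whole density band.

419 density bands

Specimen A: correcting the raw count gives 439 − 5 + 8 = 442 true density bands.
Specimen A: dividing by 2 density bands per year: 442 / 2 = 221 years.
A: Extension rate ≈ 2130.8 / 221 = 9.642 mm/year.
For B, 2021.4 / 9.642 = 209.65 years; at 2 density bands per year that is 209.65 × 2 ≈ 419 density bands.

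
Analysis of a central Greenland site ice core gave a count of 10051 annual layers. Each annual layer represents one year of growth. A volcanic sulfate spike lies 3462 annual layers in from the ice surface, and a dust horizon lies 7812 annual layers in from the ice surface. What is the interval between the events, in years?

7812 − 3462 = 4350 annual layers lie between the two events.
One annual layer per year makes the interval 4350 years.

4350 yr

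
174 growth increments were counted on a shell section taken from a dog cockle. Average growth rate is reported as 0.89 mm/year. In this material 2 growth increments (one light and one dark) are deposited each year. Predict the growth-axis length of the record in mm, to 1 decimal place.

With 2 growth increments per year, 174 / 2 = 87 years.
Length ≈ 0.89 × 87 = 77.4 mm.

77.4 mm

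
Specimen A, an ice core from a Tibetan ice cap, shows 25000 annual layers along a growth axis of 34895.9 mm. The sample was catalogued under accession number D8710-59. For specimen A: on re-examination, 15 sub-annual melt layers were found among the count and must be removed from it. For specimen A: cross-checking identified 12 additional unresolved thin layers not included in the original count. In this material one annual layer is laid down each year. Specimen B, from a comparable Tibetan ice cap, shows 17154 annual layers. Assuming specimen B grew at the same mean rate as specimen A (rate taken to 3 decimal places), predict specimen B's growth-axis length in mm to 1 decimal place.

Specimen A: adjusted count: 25000 − 15 + 12 = 24997 annual layers.
A: Mean rate = 34895.9 mm / 24997 years ≈ 1.396 mm/year.
For B, 1.396 mm/year × 17154 years = 23947.0 mm.

23947.0 mm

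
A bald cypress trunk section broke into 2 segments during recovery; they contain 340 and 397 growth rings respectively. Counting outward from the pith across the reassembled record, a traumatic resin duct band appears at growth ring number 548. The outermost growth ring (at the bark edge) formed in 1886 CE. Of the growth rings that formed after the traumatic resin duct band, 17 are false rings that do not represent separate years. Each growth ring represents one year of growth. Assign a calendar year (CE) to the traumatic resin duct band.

1714 CE

Total growth rings = 340 + 397 = 737.
737 − 548 = 189 growth rings lie beyond the traumatic resin duct band toward the bark edge.
189 − 17 false = 172 true growth rings after the traumatic resin duct band.
The growth ring at the bark edge is 1886 CE, so the traumatic resin duct band dates to 1886 − 172 = 1714 CE.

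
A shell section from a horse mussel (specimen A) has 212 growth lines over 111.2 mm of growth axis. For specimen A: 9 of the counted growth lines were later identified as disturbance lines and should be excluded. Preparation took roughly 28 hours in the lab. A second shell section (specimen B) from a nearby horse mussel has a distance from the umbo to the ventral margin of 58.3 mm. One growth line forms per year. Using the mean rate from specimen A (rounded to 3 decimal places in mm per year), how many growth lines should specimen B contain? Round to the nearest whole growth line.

106 growth lines

Specimen A: correcting the raw count gives 212 − 9 = 203 true growth lines.
A: Mean rate = 111.2 mm / 203 years ≈ 0.548 mm/yr.
Specimen B: 58.3 mm / 0.548 mm per year = 106.39 years ≈ 106 growth lines.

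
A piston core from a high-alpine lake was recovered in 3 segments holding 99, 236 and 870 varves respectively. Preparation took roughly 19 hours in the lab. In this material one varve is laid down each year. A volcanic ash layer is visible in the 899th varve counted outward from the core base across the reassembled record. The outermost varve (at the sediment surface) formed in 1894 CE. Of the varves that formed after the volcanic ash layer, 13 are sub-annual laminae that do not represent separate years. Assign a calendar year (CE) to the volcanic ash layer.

1601 CE

Total varves = 99 + 236 + 870 = 1205.
The volcanic ash layer sits at varve 899 from the core base, so 1205 − 899 = 306 varves formed after it.
Removing the 13 false varves leaves 306 − 13 = 293 true varves beyond the volcanic ash layer.
Counting back 293 years from 1894 CE places the volcanic ash layer in 1894 − 293 = 1601 CE.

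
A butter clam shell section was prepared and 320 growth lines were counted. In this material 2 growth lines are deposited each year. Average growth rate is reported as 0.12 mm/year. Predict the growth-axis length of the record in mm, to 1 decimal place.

With 2 growth lines per year, 320 / 2 = 160 years.
Predicted length = 0.12 mm/year × 160 years = 19.2 mm.

19.2 mm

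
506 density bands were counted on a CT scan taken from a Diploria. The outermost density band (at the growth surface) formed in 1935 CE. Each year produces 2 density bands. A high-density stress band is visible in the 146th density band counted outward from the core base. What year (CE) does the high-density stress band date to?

1755 CE

506 − 146 = 360 density bands lie beyond the high-density stress band toward the growth surface.
With 2 density bands per year, 360 / 2 = 180 years.
The density band at the growth surface is 1935 CE, so the high-density stress band dates to 1935 − 180 = 1755 CE.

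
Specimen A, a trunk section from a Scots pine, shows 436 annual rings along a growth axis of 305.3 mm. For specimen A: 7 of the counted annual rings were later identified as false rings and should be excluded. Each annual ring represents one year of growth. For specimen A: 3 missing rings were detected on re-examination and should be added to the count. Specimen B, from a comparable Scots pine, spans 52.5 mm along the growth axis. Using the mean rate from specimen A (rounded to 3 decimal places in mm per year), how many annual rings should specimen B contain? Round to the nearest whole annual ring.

74 annual rings

Specimen A: true annual ring count = 436 − 7 + 3 = 432.
A: 305.3 mm over 432 years gives 305.3 / 432 ≈ 0.707 mm/year.
For B, 52.5 / 0.707 = 74.26 years ≈ 74 annual rings.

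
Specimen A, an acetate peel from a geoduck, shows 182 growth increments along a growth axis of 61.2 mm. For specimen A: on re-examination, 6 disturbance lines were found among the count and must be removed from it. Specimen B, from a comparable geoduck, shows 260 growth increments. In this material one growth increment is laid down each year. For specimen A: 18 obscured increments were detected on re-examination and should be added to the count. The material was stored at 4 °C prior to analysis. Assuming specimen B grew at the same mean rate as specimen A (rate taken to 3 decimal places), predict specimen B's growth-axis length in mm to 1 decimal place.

81.9 mm

Specimen A: after corrections the count is 182 − 6 + 18 = 194 growth increments.
A: 61.2 mm over 194 years gives 61.2 / 194 ≈ 0.315 mm/yr.
Length of B = 0.315 × 260 = 81.9 mm.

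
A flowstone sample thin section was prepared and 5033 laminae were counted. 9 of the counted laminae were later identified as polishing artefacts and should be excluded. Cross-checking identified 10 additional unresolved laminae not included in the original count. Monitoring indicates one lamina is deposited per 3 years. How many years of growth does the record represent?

15102 years

Correcting the raw count gives 5033 − 9 + 10 = 5034 true laminae.
At 3 years per lamina, 5034 × 3 = 15102 years.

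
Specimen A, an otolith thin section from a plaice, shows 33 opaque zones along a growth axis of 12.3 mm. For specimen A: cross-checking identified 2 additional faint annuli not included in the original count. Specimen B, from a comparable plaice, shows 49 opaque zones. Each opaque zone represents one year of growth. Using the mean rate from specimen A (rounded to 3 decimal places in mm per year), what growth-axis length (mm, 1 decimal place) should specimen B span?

Specimen A: after corrections the count is 33 + 2 = 35 opaque zones.
A: 12.3 mm over 35 years gives 12.3 / 35 ≈ 0.351 mm per year.
B's length ≈ 0.351 × 49 = 17.2 mm.

17.2 mm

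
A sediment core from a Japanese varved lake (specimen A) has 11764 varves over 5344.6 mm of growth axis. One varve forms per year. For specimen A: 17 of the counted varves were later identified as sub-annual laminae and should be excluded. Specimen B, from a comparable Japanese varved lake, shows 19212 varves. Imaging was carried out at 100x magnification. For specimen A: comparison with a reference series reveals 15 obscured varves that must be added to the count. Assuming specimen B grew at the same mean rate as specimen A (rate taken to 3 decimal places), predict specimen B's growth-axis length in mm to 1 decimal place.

8722.2 mm

Specimen A: after corrections the count is 11764 − 17 + 15 = 11762 varves.
A: Extension rate ≈ 5344.6 / 11762 = 0.454 mm per year.
B's length ≈ 0.454 × 19212 = 8722.2 mm.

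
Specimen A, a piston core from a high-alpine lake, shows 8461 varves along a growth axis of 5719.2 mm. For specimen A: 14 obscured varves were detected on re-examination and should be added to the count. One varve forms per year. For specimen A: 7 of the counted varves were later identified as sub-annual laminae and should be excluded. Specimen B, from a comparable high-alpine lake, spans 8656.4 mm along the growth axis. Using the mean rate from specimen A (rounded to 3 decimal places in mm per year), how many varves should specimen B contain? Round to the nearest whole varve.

Specimen A: adjusted count: 8461 − 7 + 14 = 8468 varves.
A: Extension rate ≈ 5719.2 / 8468 = 0.675 mm per year.
Specimen B: 8656.4 mm / 0.675 mm per year = 12824.30 years ≈ 12824 varves.

12824 varves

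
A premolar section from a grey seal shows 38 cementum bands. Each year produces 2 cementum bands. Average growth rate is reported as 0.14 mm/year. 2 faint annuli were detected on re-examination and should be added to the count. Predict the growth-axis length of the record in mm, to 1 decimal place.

After corrections the count is 38 + 2 = 40 cementum bands.
40 cementum bands at 2 per year is 40 / 2 = 20 years.
20 years at 0.14 mm/year gives 0.14 × 20 = 2.8 mm.

2.8 mm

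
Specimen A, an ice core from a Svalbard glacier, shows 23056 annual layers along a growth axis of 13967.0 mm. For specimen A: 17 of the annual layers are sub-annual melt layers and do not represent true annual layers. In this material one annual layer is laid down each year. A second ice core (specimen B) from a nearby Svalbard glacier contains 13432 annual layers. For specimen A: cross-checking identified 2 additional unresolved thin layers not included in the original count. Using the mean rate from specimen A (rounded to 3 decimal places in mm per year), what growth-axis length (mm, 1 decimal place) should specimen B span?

8139.8 mm

Specimen A: adjusted count: 23056 − 17 + 2 = 23041 annual layers.
A: Mean rate = 13967.0 mm / 23041 years ≈ 0.606 mm/year.
Length of B = 0.606 × 13432 = 8139.8 mm.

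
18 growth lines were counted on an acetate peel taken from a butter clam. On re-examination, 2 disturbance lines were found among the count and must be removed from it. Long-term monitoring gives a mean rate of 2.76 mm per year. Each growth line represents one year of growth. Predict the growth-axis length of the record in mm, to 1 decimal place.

Correcting the raw count gives 18 − 2 = 16 true growth lines.
Length ≈ 2.76 × 16 = 44.2 mm.

44.2 mm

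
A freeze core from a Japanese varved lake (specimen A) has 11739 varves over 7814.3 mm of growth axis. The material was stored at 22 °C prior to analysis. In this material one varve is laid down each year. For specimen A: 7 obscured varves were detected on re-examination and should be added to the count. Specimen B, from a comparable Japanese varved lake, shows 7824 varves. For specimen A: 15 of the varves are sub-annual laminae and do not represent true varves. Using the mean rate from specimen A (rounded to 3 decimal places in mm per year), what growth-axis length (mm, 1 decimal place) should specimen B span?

5210.8 mm

Specimen A: true varve count = 11739 − 15 + 7 = 11731.
A: Extension rate ≈ 7814.3 / 11731 = 0.666 mm/yr.
Length of B = 0.666 × 7824 = 5210.8 mm.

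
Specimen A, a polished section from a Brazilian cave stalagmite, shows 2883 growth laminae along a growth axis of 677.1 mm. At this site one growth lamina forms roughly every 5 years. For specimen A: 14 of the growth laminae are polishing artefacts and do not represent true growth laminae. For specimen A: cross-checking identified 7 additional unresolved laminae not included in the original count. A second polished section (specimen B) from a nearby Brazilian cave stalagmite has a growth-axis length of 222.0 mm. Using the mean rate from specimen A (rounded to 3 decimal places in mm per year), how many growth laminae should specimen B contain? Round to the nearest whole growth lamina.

945 growth laminae

Specimen A: correcting the raw count gives 2883 − 14 + 7 = 2876 true growth laminae.
Specimen A: 2876 growth laminae at 5 years each span 2876 × 5 = 14380 years.
A: 677.1 mm over 14380 years gives 677.1 / 14380 ≈ 0.047 mm/year.
For B, 222.0 / 0.047 = 4723.40 years; at 5 years per growth lamina that is 4723.40 / 5 ≈ 945 growth laminae.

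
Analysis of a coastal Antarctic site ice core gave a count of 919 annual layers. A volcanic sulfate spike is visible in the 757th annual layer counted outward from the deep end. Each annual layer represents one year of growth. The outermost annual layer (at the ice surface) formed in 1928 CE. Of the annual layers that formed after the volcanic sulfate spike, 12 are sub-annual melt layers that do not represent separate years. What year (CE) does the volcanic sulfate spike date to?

1778 CE

919 − 757 = 162 annual layers lie beyond the volcanic sulfate spike toward the ice surface.
Excluding 12 false annual layers: 162 − 12 = 150.
Counting back 150 years from 1928 CE places the volcanic sulfate spike in 1928 − 150 = 1778 CE.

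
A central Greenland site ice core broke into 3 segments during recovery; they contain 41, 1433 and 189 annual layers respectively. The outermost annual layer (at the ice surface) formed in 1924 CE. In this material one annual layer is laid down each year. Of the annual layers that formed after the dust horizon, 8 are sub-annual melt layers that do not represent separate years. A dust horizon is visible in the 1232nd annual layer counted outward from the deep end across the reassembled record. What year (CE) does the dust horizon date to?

1501 CE

Total annual layers = 41 + 1433 + 189 = 1663.
1663 − 1232 = 431 annual layers lie beyond the dust horizon toward the ice surface.
Removing the 8 false annual layers leaves 431 − 8 = 423 true annual layers beyond the dust horizon.
Counting back 423 years from 1924 CE places the dust horizon in 1924 − 423 = 1501 CE.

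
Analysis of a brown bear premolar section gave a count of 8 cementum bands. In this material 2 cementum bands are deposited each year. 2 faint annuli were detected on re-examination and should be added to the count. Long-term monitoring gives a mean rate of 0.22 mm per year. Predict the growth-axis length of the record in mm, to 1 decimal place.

Correcting the raw count gives 8 + 2 = 10 true cementum bands.
Dividing by 2 cementum bands per year: 10 / 2 = 5 years.
5 years at 0.22 mm/year gives 0.22 × 5 = 1.1 mm.

1.1 mm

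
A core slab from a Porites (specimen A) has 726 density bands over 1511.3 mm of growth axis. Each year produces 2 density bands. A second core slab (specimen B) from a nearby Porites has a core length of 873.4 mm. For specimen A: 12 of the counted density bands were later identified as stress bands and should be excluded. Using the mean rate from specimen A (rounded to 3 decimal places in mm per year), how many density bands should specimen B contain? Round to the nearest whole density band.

413 density bands

Specimen A: adjusted count: 726 − 12 = 714 density bands.
Specimen A: 714 density bands at 2 per year is 714 / 2 = 357 years.
A: 1511.3 mm over 357 years gives 1511.3 / 357 ≈ 4.233 mm/year.
For B, 873.4 / 4.233 = 206.33 years; at 2 density bands per year that is 206.33 × 2 ≈ 413 density bands.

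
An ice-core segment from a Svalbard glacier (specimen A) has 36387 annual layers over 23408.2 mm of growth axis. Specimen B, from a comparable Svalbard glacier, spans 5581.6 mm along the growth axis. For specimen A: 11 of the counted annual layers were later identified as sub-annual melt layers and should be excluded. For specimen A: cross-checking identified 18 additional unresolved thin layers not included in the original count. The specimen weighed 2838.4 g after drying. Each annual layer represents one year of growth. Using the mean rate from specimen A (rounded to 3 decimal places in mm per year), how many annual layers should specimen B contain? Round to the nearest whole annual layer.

Specimen A: correcting the raw count gives 36387 − 11 + 18 = 36394 true annual layers.
A: Extension rate ≈ 23408.2 / 36394 = 0.643 mm per year.
Specimen B: 5581.6 mm / 0.643 mm per year = 8680.56 years ≈ 8681 annual layers.

8681 annual layers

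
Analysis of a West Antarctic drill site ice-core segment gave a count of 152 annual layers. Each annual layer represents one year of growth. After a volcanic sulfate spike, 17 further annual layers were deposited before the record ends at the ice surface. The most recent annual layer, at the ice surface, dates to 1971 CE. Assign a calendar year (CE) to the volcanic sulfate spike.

1954 CE

17 annual layers formed after the volcanic sulfate spike.
Counting back 17 years from 1971 CE places the volcanic sulfate spike in 1971 − 17 = 1954 CE.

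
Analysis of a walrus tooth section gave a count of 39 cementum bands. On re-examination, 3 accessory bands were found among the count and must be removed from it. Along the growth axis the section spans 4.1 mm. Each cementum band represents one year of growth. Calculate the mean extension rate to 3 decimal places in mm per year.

0.114 mm per year

True cementum band count = 39 − 3 = 36.
Mean rate = 4.1 mm / 36 years ≈ 0.114 mm per year.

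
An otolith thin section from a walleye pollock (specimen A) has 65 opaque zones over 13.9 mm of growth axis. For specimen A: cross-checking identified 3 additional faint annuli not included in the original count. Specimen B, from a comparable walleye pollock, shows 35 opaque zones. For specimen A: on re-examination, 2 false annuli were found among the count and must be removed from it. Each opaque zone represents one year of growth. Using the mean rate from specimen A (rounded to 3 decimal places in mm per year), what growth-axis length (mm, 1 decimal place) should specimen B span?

7.4 mm

Specimen A: after corrections the count is 65 − 2 + 3 = 66 opaque zones.
A: 13.9 mm over 66 years gives 13.9 / 66 ≈ 0.211 mm/year.
Length of B = 0.211 × 35 = 7.4 mm.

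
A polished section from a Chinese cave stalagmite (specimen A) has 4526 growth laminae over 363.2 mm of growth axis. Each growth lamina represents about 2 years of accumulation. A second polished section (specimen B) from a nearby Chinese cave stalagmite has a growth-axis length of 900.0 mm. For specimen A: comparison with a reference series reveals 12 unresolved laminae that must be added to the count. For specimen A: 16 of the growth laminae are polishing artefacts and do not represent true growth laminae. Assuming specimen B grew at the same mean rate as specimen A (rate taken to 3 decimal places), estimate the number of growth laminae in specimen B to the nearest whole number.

11250 growth laminae

Specimen A: adjusted count: 4526 − 16 + 12 = 4522 growth laminae.
Specimen A: multiplying by 2 years per growth lamina: 4522 × 2 = 9044 years.
A: Mean rate = 363.2 mm / 9044 years ≈ 0.040 mm/yr.
Specimen B: 900.0 mm / 0.040 mm per year = 22500.00 years; at 2 years per growth lamina that is 22500.00 / 2 ≈ 11250 growth laminae.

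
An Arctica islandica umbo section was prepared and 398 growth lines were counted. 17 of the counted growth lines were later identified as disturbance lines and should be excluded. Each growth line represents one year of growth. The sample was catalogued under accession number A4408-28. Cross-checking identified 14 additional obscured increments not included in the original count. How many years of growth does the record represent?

395 years

Correcting the raw count gives 398 − 17 + 14 = 395 true growth lines.
At one growth line per year, that is 395 years.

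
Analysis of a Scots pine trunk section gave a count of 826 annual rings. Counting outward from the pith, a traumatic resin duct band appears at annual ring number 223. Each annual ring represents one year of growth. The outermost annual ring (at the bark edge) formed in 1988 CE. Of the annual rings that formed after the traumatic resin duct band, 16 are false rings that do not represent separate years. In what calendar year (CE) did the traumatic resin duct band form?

1401 CE

The traumatic resin duct band sits at annual ring 223 from the pith, so 826 − 223 = 603 annual rings formed after it.
603 − 16 false = 587 true annual rings after the traumatic resin duct band.
Counting back 587 years from 1988 CE places the traumatic resin duct band in 1988 − 587 = 1401 CE.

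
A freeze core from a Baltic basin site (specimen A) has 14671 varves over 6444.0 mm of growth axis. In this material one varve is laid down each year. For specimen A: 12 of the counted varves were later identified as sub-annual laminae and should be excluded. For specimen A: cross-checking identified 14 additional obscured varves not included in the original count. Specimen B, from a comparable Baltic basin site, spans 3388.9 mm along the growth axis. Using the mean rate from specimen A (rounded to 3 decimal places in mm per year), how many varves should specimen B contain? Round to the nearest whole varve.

Specimen A: after corrections the count is 14671 − 12 + 14 = 14673 varves.
A: 6444.0 mm over 14673 years gives 6444.0 / 14673 ≈ 0.439 mm/year.
Specimen B: 3388.9 mm / 0.439 mm per year = 7719.59 years ≈ 7720 varves.

7720 varves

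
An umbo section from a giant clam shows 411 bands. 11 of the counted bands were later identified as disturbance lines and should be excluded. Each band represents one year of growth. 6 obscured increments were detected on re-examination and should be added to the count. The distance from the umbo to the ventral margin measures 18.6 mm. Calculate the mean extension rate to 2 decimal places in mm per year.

0.05 mm per year

Correcting the raw count gives 411 − 11 + 6 = 406 true bands.
Mean rate = 18.6 mm / 406 years ≈ 0.05 mm per year.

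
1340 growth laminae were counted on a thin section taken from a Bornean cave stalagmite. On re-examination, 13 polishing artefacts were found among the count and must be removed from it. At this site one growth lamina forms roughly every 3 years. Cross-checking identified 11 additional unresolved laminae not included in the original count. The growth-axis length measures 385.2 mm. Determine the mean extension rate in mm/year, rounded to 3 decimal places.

Adjusted count: 1340 − 13 + 11 = 1338 growth laminae.
At 3 years per growth lamina, 1338 × 3 = 4014 years.
385.2 mm over 4014 years gives 385.2 / 4014 ≈ 0.096 mm/year.

0.096 mm/year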